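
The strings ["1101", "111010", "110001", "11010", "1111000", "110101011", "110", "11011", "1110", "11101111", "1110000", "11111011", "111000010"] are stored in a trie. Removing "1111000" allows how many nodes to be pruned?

After clearing the end-marker at "1111000", prune upward until reaching a node still needed by another word.
The suffix "000" (3 nodes) is used only by "1111000"; the node for "1111" still has the child "1", so pruning stops there.
Nodes removed: 3

3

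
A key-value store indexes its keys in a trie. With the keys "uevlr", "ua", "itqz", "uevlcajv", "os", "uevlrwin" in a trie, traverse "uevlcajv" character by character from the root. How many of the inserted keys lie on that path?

1

Walk "uevlcajv" from the root; an end-of-word marker is hit whenever a stored word is a prefix of "uevlcajv".
Prefixes of the query that are stored words: "uevlcajv"
Count: 1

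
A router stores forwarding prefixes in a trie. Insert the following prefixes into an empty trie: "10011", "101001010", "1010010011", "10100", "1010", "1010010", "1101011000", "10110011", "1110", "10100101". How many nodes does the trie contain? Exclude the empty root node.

31

Count nodes per top-level branch (shared prefixes stored once):
  '1'-branch (10011, 1010, 10100, 1010010, 1010010011, 10100101, 101001010, 10110011, 1101011000, 1110): 31 nodes
Sum: 31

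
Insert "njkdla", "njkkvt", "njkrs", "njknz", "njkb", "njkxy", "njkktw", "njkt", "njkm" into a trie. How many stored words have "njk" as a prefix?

9

Walk to "njk"; the words in its subtree are exactly those with that prefix.
Matches: "njkb", "njkdla", "njkktw", "njkkvt", "njkm", "njknz", "njkrs", "njkt", "njkxy"
Count: 9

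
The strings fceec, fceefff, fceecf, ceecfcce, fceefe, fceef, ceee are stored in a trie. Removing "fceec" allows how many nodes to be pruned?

A node on "fceec"'s path can go only if nothing else ends at it or branches off below it.
Every node on "fceec" is still needed (e.g. by "fceecf"), so nothing is freed.
Nodes removed: 0

0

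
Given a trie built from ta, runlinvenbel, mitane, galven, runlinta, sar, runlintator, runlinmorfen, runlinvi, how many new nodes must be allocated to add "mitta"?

2

The longest prefix of "mitta" already in the trie is "mit" (length 3).
So 5 − 3 = 2 new nodes.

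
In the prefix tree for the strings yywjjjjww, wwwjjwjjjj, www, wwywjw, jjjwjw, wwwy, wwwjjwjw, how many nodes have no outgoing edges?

Leaves are exactly the stored words that no other stored word extends.
Those words: "jjjwjw", "wwwjjwjjjj", "wwwjjwjw", "wwwy", "wwywjw", "yywjjjjww"
Leaf count: 6

6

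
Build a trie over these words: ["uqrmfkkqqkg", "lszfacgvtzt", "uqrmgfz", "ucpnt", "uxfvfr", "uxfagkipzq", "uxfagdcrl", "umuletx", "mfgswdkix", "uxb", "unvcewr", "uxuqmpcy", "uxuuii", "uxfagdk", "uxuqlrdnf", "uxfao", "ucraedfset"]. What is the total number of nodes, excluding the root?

91

Insert word by word; a character creates a node only if that edge doesn't already exist:
  "uqrmfkkqqkg" → 11 new (u, q, r, m, f, k, k, q, q, k, g)
  "lszfacgvtzt" → 11 new (l, s, z, f, a, c, g, v, t, z, t)
  "uqrmgfz" → prefix "uqrm" already present; 3 new (g, f, z)
  "ucpnt" → prefix "u" already present; 4 new (c, p, n, t)
  "uxfvfr" → prefix "u" already present; 5 new (x, f, v, f, r)
  "uxfagkipzq" → prefix "uxf" already present; 7 new (a, g, k, i, p, z, q)
  "uxfagdcrl" → prefix "uxfag" already present; 4 new (d, c, r, l)
  "umuletx" → prefix "u" already present; 6 new (m, u, l, e, t, x)
  "mfgswdkix" → 9 new (m, f, g, s, w, d, k, i, x)
  "uxb" → prefix "ux" already present; 1 new (b)
  "unvcewr" → prefix "u" already present; 6 new (n, v, c, e, w, r)
  "uxuqmpcy" → prefix "ux" already present; 6 new (u, q, m, p, c, y)
  "uxuuii" → prefix "uxu" already present; 3 new (u, i, i)
  "uxfagdk" → prefix "uxfagd" already present; 1 new (k)
  "uxuqlrdnf" → prefix "uxuq" already present; 5 new (l, r, d, n, f)
  "uxfao" → prefix "uxfa" already present; 1 new (o)
  "ucraedfset" → prefix "uc" already present; 8 new (r, a, e, d, f, s, e, t)
Total nodes = 11 + 11 + 3 + 4 + 5 + 7 + 4 + 6 + 9 + 1 + 6 + 6 + 3 + 1 + 5 + 1 + 8 = 91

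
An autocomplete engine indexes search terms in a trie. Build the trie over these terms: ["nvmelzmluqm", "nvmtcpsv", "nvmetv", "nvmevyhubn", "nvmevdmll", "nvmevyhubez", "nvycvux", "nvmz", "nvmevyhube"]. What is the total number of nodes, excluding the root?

Insert word by word; a character creates a node only if that edge doesn't already exist:
  "nvmelzmluqm" → 11 new (n, v, m, e, l, z, m, l, u, q, m)
  "nvmtcpsv" → prefix "nvm" already present; 5 new (t, c, p, s, v)
  "nvmetv" → prefix "nvme" already present; 2 new (t, v)
  "nvmevyhubn" → prefix "nvme" already present; 6 new (v, y, h, u, b, n)
  "nvmevdmll" → prefix "nvmev" already present; 4 new (d, m, l, l)
  "nvmevyhubez" → prefix "nvmevyhub" already present; 2 new (e, z)
  "nvycvux" → prefix "nv" already present; 5 new (y, c, v, u, x)
  "nvmz" → prefix "nvm" already present; 1 new (z)
  "nvmevyhube" → prefix "nvmevyhube" already present; 0 new (none)
Total nodes = 11 + 5 + 2 + 6 + 4 + 2 + 5 + 1 + 0 = 36

36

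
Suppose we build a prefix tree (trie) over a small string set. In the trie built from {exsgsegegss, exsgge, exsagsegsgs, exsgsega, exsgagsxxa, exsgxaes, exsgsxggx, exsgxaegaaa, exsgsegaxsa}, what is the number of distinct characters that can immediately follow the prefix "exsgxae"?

2

Follow the path "exsgxae" to its node, then look at its outgoing edges.
Distinct next characters after "exsgxae": g, s.
That node has 2 child edges.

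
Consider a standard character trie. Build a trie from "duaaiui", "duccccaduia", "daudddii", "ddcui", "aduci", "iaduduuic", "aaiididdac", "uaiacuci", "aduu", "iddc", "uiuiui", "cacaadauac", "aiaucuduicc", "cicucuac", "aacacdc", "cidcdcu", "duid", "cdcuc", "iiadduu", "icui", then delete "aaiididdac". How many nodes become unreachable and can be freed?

Walk "aaiididdac" from the leaf back toward the root, removing each node that no remaining word uses.
The suffix "iididdac" (8 nodes) is used only by "aaiididdac"; the node for "aa" still has the child "c", so pruning stops there.
Nodes removed: 8

8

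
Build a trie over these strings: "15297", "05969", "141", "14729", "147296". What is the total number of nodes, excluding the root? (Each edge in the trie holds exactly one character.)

16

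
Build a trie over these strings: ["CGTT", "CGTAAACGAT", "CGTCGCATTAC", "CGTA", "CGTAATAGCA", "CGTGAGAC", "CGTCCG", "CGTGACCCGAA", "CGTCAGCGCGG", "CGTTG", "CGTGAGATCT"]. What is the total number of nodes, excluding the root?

48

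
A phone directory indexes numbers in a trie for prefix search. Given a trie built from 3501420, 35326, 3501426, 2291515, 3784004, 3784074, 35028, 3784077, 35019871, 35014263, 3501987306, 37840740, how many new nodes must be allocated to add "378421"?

2

"3784" is already a path in the trie; the remaining "21" must be added.
So 6 − 4 = 2 new nodes.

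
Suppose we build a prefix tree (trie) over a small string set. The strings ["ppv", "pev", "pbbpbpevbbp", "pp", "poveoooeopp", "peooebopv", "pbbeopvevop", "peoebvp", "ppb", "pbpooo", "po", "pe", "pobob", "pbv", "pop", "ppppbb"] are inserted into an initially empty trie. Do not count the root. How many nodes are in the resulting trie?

58

Trace insertions, counting only characters that open a new branch:
  "ppv" → 3 new (p, p, v)
  "pev" → prefix "p" already present; 2 new (e, v)
  "pbbpbpevbbp" → prefix "p" already present; 10 new (b, b, p, b, p, e, v, b, b, p)
  "pp" → prefix "pp" already present; 0 new (none)
  "poveoooeopp" → prefix "p" already present; 10 new (o, v, e, o, o, o, e, o, p, p)
  "peooebopv" → prefix "pe" already present; 7 new (o, o, e, b, o, p, v)
  "pbbeopvevop" → prefix "pbb" already present; 8 new (e, o, p, v, e, v, o, p)
  "peoebvp" → prefix "peo" already present; 4 new (e, b, v, p)
  "ppb" → prefix "pp" already present; 1 new (b)
  "pbpooo" → prefix "pb" already present; 4 new (p, o, o, o)
  "po" → prefix "po" already present; 0 new (none)
  "pe" → prefix "pe" already present; 0 new (none)
  "pobob" → prefix "po" already present; 3 new (b, o, b)
  "pbv" → prefix "pb" already present; 1 new (v)
  "pop" → prefix "po" already present; 1 new (p)
  "ppppbb" → prefix "pp" already present; 4 new (p, p, b, b)
Total nodes = 3 + 2 + 10 + 0 + 10 + 7 + 8 + 4 + 1 + 4 + 0 + 0 + 3 + 1 + 1 + 4 = 58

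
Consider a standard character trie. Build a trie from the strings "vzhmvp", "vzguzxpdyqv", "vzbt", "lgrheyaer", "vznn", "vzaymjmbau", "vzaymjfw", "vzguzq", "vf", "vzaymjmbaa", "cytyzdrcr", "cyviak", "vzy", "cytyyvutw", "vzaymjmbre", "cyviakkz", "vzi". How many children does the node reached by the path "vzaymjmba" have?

2

Follow the path "vzaymjmba" to its node, then look at its outgoing edges.
Characters that immediately follow "vzaymjmba" among the stored strings: {a, u}.
That node has 2 child edges.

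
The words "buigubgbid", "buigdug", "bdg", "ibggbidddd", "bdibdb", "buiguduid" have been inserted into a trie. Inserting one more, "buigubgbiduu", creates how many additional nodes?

Walking "buigubgbiduu" from the root, the first 10 characters ("buigubgbid") follow existing edges; "u" is the first miss.
New nodes needed: |"buigubgbiduu"| − 10 = 12 − 10 = 2.

2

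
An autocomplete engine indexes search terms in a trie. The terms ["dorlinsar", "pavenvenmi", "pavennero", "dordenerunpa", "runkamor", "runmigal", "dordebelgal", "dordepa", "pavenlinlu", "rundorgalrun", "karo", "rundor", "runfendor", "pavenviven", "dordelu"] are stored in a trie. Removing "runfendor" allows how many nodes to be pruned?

Walk "runfendor" from the leaf back toward the root, removing each node that no remaining word uses.
The suffix "fendor" (6 nodes) is used only by "runfendor"; the node for "run" still has the child "k", so pruning stops there.
Nodes removed: 6

6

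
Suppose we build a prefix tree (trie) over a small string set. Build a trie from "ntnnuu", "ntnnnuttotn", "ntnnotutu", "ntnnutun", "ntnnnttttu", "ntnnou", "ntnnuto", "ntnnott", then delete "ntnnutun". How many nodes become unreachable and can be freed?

After clearing the end-marker at "ntnnutun", prune upward until reaching a node still needed by another word.
The suffix "un" (2 nodes) is used only by "ntnnutun"; the node for "ntnnut" still has the child "o", so pruning stops there.
Nodes removed: 2

2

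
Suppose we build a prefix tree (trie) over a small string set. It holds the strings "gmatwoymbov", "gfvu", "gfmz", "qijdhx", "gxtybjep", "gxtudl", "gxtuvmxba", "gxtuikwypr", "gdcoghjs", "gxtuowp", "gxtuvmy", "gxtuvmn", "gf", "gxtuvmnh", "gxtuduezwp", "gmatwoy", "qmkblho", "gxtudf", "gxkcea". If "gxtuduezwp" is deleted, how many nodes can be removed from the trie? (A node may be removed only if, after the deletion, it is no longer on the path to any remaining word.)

5

After clearing the end-marker at "gxtuduezwp", prune upward until reaching a node still needed by another word.
The suffix "uezwp" (5 nodes) is used only by "gxtuduezwp"; the node for "gxtud" still has the child "l", so pruning stops there.
Nodes removed: 5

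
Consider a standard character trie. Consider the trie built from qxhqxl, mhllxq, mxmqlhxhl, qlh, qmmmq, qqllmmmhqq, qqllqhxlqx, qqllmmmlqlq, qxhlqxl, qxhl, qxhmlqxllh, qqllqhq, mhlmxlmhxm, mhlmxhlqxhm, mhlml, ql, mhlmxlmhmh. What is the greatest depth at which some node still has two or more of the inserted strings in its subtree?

8

The deepest shared node is where two words last agree before diverging.
e.g. "mhlmxlmhmh" and "mhlmxlmhxm" share the prefix "mhlmxlmh" of length 8; no pair shares a longer one.
Longest shared-prefix length: 8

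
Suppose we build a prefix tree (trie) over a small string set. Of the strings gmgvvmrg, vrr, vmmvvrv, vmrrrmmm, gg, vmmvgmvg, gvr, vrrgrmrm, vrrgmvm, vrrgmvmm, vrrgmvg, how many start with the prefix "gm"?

1

Walk to "gm"; the words in its subtree are exactly those with that prefix.
Words under "gm": gmgvvmrg
Count: 1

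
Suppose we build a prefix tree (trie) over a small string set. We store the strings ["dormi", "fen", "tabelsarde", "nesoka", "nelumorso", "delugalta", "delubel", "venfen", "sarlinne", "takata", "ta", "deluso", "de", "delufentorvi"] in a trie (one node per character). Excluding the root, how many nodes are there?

Count nodes per top-level branch (shared prefixes stored once):
  'd'-branch (de, delubel, delufentorvi, delugalta, deluso, dormi): 26 nodes
  'f'-branch (fen): 3 nodes
  'n'-branch (nelumorso, nesoka): 13 nodes
  's'-branch (sarlinne): 8 nodes
  't'-branch (ta, tabelsarde, takata): 14 nodes
  'v'-branch (venfen): 6 nodes
Sum: 70

70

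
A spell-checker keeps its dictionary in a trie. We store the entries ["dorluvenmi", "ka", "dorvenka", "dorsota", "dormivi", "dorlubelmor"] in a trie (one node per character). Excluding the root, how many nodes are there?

Trace insertions, counting only characters that open a new branch:
  "dorluvenmi" → 10 new (d, o, r, l, u, v, e, n, m, i)
  "ka" → 2 new (k, a)
  "dorvenka" → prefix "dor" already present; 5 new (v, e, n, k, a)
  "dorsota" → prefix "dor" already present; 4 new (s, o, t, a)
  "dormivi" → prefix "dor" already present; 4 new (m, i, v, i)
  "dorlubelmor" → prefix "dorlu" already present; 6 new (b, e, l, m, o, r)
Total nodes = 10 + 2 + 5 + 4 + 4 + 6 = 31

31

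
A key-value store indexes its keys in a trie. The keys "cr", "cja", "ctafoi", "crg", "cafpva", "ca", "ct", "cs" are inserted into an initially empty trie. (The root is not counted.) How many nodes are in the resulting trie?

16

Trie structure (* marks end of a word):
(root)
└─ c
   ├─ a *
   │  └─ f
   │     └─ p
   │        └─ v
   │           └─ a *
   ├─ j
   │  └─ a *
   ├─ r *
   │  └─ g *
   ├─ s *
   └─ t *
      └─ a
         └─ f
            └─ o
               └─ i *
Counting every labelled node above: 16.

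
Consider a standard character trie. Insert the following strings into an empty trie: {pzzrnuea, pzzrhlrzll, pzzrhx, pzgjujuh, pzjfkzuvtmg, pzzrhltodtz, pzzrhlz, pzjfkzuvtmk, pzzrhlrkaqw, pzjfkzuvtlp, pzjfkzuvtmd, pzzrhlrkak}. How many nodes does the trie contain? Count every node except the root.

45

For each word, the new-node count is its length minus the longest prefix already in the trie:
  "pzzrnuea" → 8 new (p, z, z, r, n, u, e, a)
  "pzzrhlrzll" → prefix "pzzr" already present; 6 new (h, l, r, z, l, l)
  "pzzrhx" → prefix "pzzrh" already present; 1 new (x)
  "pzgjujuh" → prefix "pz" already present; 6 new (g, j, u, j, u, h)
  "pzjfkzuvtmg" → prefix "pz" already present; 9 new (j, f, k, z, u, v, t, m, g)
  "pzzrhltodtz" → prefix "pzzrhl" already present; 5 new (t, o, d, t, z)
  "pzzrhlz" → prefix "pzzrhl" already present; 1 new (z)
  "pzjfkzuvtmk" → prefix "pzjfkzuvtm" already present; 1 new (k)
  "pzzrhlrkaqw" → prefix "pzzrhlr" already present; 4 new (k, a, q, w)
  "pzjfkzuvtlp" → prefix "pzjfkzuvt" already present; 2 new (l, p)
  "pzjfkzuvtmd" → prefix "pzjfkzuvtm" already present; 1 new (d)
  "pzzrhlrkak" → prefix "pzzrhlrka" already present; 1 new (k)
Total nodes = 8 + 6 + 1 + 6 + 9 + 5 + 1 + 1 + 4 + 2 + 1 + 1 = 45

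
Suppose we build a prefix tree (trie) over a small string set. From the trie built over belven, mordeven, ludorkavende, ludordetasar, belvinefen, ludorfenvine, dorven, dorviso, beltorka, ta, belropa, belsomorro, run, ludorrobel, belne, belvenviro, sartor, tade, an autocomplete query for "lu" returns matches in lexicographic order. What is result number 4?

Words with prefix "lu", in lexicographic order: "ludordetasar", "ludorfenvine", "ludorkavende", "ludorrobel"
Position 4: ludorrobel

ludorrobel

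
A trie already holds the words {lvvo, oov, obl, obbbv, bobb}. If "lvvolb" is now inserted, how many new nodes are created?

Walking "lvvolb" from the root, the first 4 characters ("lvvo") follow existing edges; "l" is the first miss.
Each of the 2 remaining characters creates one node.

2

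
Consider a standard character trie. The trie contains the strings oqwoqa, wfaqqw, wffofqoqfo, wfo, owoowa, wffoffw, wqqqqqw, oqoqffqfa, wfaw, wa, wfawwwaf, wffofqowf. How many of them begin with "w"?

Filter for entries beginning with "w":
Matches: "wa", "wfaqqw", "wfaw", "wfawwwaf", "wffoffw", "wffofqoqfo", "wffofqowf", "wfo", "wqqqqqw"
Count: 9

9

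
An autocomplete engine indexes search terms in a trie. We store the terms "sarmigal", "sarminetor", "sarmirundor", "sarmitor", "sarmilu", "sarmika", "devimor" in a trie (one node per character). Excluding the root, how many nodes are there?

33

Insert word by word; a character creates a node only if that edge doesn't already exist:
  "sarmigal" → 8 new (s, a, r, m, i, g, a, l)
  "sarminetor" → prefix "sarmi" already present; 5 new (n, e, t, o, r)
  "sarmirundor" → prefix "sarmi" already present; 6 new (r, u, n, d, o, r)
  "sarmitor" → prefix "sarmi" already present; 3 new (t, o, r)
  "sarmilu" → prefix "sarmi" already present; 2 new (l, u)
  "sarmika" → prefix "sarmi" already present; 2 new (k, a)
  "devimor" → 7 new (d, e, v, i, m, o, r)
Total nodes = 8 + 5 + 6 + 3 + 2 + 2 + 7 = 33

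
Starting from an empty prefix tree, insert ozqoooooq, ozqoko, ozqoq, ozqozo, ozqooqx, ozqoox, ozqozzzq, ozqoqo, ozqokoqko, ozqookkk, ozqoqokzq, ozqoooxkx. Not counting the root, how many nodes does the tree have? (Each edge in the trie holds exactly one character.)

For each word, the new-node count is its length minus the longest prefix already in the trie:
  "ozqoooooq" → 9 new (o, z, q, o, o, o, o, o, q)
  "ozqoko" → prefix "ozqo" already present; 2 new (k, o)
  "ozqoq" → prefix "ozqo" already present; 1 new (q)
  "ozqozo" → prefix "ozqo" already present; 2 new (z, o)
  "ozqooqx" → prefix "ozqoo" already present; 2 new (q, x)
  "ozqoox" → prefix "ozqoo" already present; 1 new (x)
  "ozqozzzq" → prefix "ozqoz" already present; 3 new (z, z, q)
  "ozqoqo" → prefix "ozqoq" already present; 1 new (o)
  "ozqokoqko" → prefix "ozqoko" already present; 3 new (q, k, o)
  "ozqookkk" → prefix "ozqoo" already present; 3 new (k, k, k)
  "ozqoqokzq" → prefix "ozqoqo" already present; 3 new (k, z, q)
  "ozqoooxkx" → prefix "ozqooo" already present; 3 new (x, k, x)
Total nodes = 9 + 2 + 1 + 2 + 2 + 1 + 3 + 1 + 3 + 3 + 3 + 3 = 33

33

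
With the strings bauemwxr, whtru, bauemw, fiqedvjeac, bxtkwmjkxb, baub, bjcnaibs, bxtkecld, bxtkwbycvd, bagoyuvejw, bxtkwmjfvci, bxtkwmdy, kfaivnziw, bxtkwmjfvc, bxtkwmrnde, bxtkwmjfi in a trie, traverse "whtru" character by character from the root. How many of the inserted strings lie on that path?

1

Traverse "whtru" character by character; count nodes along the way that are marked as word ends.
Prefixes of the query that are stored words: "whtru"
Count: 1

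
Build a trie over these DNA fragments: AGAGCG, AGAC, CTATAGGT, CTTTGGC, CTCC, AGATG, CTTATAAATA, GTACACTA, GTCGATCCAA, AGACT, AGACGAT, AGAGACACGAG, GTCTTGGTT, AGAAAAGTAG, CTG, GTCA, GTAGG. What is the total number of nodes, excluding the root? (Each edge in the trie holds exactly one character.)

Trace insertions, counting only characters that open a new branch:
  "AGAGCG" → 6 new (A, G, A, G, C, G)
  "AGAC" → prefix "AGA" already present; 1 new (C)
  "CTATAGGT" → 8 new (C, T, A, T, A, G, G, T)
  "CTTTGGC" → prefix "CT" already present; 5 new (T, T, G, G, C)
  "CTCC" → prefix "CT" already present; 2 new (C, C)
  "AGATG" → prefix "AGA" already present; 2 new (T, G)
  "CTTATAAATA" → prefix "CTT" already present; 7 new (A, T, A, A, A, T, A)
  "GTACACTA" → 8 new (G, T, A, C, A, C, T, A)
  "GTCGATCCAA" → prefix "GT" already present; 8 new (C, G, A, T, C, C, A, A)
  "AGACT" → prefix "AGAC" already present; 1 new (T)
  "AGACGAT" → prefix "AGAC" already present; 3 new (G, A, T)
  "AGAGACACGAG" → prefix "AGAG" already present; 7 new (A, C, A, C, G, A, G)
  "GTCTTGGTT" → prefix "GTC" already present; 6 new (T, T, G, G, T, T)
  "AGAAAAGTAG" → prefix "AGA" already present; 7 new (A, A, A, G, T, A, G)
  "CTG" → prefix "CT" already present; 1 new (G)
  "GTCA" → prefix "GTC" already present; 1 new (A)
  "GTAGG" → prefix "GTA" already present; 2 new (G, G)
Total nodes = 6 + 1 + 8 + 5 + 2 + 2 + 7 + 8 + 8 + 1 + 3 + 7 + 6 + 7 + 1 + 1 + 2 = 75

75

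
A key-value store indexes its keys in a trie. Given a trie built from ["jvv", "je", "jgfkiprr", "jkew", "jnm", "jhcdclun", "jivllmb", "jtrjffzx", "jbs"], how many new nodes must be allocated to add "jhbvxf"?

The longest prefix of "jhbvxf" already in the trie is "jh" (length 2).
So 6 − 2 = 4 new nodes.

4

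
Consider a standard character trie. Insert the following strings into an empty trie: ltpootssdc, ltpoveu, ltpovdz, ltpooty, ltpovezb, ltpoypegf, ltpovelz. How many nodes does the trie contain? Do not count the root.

25

Trie structure (* marks end of a word):
(root)
└─ l
   └─ t
      └─ p
         └─ o
            ├─ o
            │  └─ t
            │     ├─ s
            │     │  └─ s
            │     │     └─ d
            │     │        └─ c *
            │     └─ y *
            ├─ v
            │  ├─ d
            │  │  └─ z *
            │  └─ e
            │     ├─ l
            │     │  └─ z *
            │     ├─ u *
            │     └─ z
            │        └─ b *
            └─ y
               └─ p
                  └─ e
                     └─ g
                        └─ f *
Counting every labelled node above: 25.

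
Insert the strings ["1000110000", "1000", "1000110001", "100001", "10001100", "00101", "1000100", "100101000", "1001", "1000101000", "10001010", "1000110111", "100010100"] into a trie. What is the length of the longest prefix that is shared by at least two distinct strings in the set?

9

Look for the deepest trie node that still has at least two words in its subtree.
"100010100" and "1000101000" agree on "100010100" (9 characters) before diverging; nothing deeper is shared.
Longest shared-prefix length: 9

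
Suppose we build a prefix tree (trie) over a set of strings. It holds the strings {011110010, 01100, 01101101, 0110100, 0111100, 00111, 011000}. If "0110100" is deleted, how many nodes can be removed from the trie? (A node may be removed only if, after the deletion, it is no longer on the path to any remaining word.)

After clearing the end-marker at "0110100", prune upward until reaching a node still needed by another word.
The suffix "00" (2 nodes) is used only by "0110100"; the node for "01101" still has the child "1", so pruning stops there.
Nodes removed: 2

2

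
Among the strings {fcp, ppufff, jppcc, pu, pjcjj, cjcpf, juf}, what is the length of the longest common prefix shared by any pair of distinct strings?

1

The deepest shared node is where two words last agree before diverging.
"jppcc" and "juf" agree on "j" (1 characters) before diverging; nothing deeper is shared.
Longest shared-prefix length: 1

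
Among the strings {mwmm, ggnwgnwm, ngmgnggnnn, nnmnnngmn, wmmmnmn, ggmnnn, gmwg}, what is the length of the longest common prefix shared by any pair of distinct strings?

2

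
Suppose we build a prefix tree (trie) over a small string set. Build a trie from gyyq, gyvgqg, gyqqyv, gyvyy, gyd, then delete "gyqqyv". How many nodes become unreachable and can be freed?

After clearing the end-marker at "gyqqyv", prune upward until reaching a node still needed by another word.
The suffix "qqyv" (4 nodes) is used only by "gyqqyv"; the node for "gy" still has the child "y", so pruning stops there.
Nodes removed: 4

4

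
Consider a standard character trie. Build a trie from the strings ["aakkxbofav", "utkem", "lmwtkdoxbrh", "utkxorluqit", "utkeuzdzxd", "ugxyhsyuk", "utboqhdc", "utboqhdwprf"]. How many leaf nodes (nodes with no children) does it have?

8

A leaf is a node with no children — equivalently, the end of a word that is not a proper prefix of any other stored word.
Those words: "aakkxbofav", "lmwtkdoxbrh", "ugxyhsyuk", "utboqhdc", "utboqhdwprf", "utkem", "utkeuzdzxd", "utkxorluqit"
Leaf count: 8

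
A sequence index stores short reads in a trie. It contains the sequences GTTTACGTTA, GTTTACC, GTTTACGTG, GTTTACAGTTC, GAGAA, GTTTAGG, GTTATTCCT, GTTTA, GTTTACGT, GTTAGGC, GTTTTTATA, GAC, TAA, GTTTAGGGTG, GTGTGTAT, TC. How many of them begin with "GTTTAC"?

Traverse to the node for "GTTTAC", then collect every word in that subtree.
Matches: "GTTTACAGTTC", "GTTTACC", "GTTTACGT", "GTTTACGTG", "GTTTACGTTA"
Count: 5

5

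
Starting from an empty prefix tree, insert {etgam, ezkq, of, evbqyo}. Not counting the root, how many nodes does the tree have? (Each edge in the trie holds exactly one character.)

15

Trie structure (* marks end of a word):
(root)
├─ e
│  ├─ t
│  │  └─ g
│  │     └─ a
│  │        └─ m *
│  ├─ v
│  │  └─ b
│  │     └─ q
│  │        └─ y
│  │           └─ o *
│  └─ z
│     └─ k
│        └─ q *
└─ o
   └─ f *
Counting every labelled node above: 15.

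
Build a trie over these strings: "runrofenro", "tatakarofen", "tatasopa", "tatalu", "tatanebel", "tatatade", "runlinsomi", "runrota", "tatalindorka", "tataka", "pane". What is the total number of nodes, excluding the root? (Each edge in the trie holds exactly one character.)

56

Count nodes per top-level branch (shared prefixes stored once):
  'p'-branch (pane): 4 nodes
  'r'-branch (runlinsomi, runrofenro, runrota): 19 nodes
  't'-branch (tataka, tatakarofen, tatalindorka, tatalu, tatanebel, tatasopa, tatatade): 33 nodes
Sum: 56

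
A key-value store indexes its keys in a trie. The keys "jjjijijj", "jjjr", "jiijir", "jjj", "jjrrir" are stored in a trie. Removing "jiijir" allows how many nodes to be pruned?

5

Walk "jiijir" from the leaf back toward the root, removing each node that no remaining word uses.
The suffix "iijir" (5 nodes) is used only by "jiijir"; the node for "j" still has the child "j", so pruning stops there.
Nodes removed: 5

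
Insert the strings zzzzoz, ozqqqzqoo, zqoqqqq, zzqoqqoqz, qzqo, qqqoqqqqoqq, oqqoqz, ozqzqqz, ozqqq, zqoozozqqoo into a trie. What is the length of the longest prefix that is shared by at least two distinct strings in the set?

5

Look for the deepest trie node that still has at least two words in its subtree.
e.g. "ozqqq" and "ozqqqzqoo" share the prefix "ozqqq" of length 5; no pair shares a longer one.
Longest shared-prefix length: 5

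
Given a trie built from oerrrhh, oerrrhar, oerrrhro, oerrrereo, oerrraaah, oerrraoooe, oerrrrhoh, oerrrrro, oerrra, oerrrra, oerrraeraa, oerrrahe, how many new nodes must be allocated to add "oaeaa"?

4

Walking "oaeaa" from the root, the first 1 characters ("o") follow existing edges; "a" is the first miss.
New nodes needed: |"oaeaa"| − 1 = 5 − 1 = 4.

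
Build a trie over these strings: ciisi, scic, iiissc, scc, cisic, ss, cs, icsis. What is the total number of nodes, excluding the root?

25

Count nodes per top-level branch (shared prefixes stored once):
  'c'-branch (ciisi, cisic, cs): 9 nodes
  'i'-branch (icsis, iiissc): 10 nodes
  's'-branch (scc, scic, ss): 6 nodes
Sum: 25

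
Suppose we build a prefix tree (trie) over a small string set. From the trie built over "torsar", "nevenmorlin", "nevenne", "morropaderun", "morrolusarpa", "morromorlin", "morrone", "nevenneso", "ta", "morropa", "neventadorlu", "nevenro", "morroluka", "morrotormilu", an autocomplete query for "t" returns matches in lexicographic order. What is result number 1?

DFS of the "t" subtree visits, in order: "ta", "torsar"
The 1st is ta.

ta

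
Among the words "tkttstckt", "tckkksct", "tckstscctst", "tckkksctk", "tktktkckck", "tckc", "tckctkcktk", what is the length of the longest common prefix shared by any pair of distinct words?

Look for the deepest trie node that still has at least two words in its subtree.
e.g. "tckkksct" and "tckkksctk" share the prefix "tckkksct" of length 8; no pair shares a longer one.
Longest shared-prefix length: 8

8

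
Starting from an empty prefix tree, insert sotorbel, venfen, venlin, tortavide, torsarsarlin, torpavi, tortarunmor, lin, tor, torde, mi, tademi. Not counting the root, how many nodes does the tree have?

Trace insertions, counting only characters that open a new branch:
  "sotorbel" → 8 new (s, o, t, o, r, b, e, l)
  "venfen" → 6 new (v, e, n, f, e, n)
  "venlin" → prefix "ven" already present; 3 new (l, i, n)
  "tortavide" → 9 new (t, o, r, t, a, v, i, d, e)
  "torsarsarlin" → prefix "tor" already present; 9 new (s, a, r, s, a, r, l, i, n)
  "torpavi" → prefix "tor" already present; 4 new (p, a, v, i)
  "tortarunmor" → prefix "torta" already present; 6 new (r, u, n, m, o, r)
  "lin" → 3 new (l, i, n)
  "tor" → prefix "tor" already present; 0 new (none)
  "torde" → prefix "tor" already present; 2 new (d, e)
  "mi" → 2 new (m, i)
  "tademi" → prefix "t" already present; 5 new (a, d, e, m, i)
Total nodes = 8 + 6 + 3 + 9 + 9 + 4 + 6 + 3 + 0 + 2 + 2 + 5 = 57

57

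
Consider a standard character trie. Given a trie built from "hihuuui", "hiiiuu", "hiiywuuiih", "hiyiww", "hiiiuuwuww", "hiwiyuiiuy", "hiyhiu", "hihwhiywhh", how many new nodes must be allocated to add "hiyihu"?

The longest prefix of "hiyihu" already in the trie is "hiyi" (length 4).
Each of the 2 remaining characters creates one node.

2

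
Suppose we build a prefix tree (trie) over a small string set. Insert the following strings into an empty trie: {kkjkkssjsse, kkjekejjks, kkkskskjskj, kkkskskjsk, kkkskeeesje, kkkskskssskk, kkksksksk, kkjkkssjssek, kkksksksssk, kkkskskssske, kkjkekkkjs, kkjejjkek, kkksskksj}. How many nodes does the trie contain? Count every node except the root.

57

Insert word by word; a character creates a node only if that edge doesn't already exist:
  "kkjkkssjsse" → 11 new (k, k, j, k, k, s, s, j, s, s, e)
  "kkjekejjks" → prefix "kkj" already present; 7 new (e, k, e, j, j, k, s)
  "kkkskskjskj" → prefix "kk" already present; 9 new (k, s, k, s, k, j, s, k, j)
  "kkkskskjsk" → prefix "kkkskskjsk" already present; 0 new (none)
  "kkkskeeesje" → prefix "kkksk" already present; 6 new (e, e, e, s, j, e)
  "kkkskskssskk" → prefix "kkksksk" already present; 5 new (s, s, s, k, k)
  "kkksksksk" → prefix "kkksksks" already present; 1 new (k)
  "kkjkkssjssek" → prefix "kkjkkssjsse" already present; 1 new (k)
  "kkksksksssk" → prefix "kkksksksssk" already present; 0 new (none)
  "kkkskskssske" → prefix "kkksksksssk" already present; 1 new (e)
  "kkjkekkkjs" → prefix "kkjk" already present; 6 new (e, k, k, k, j, s)
  "kkjejjkek" → prefix "kkje" already present; 5 new (j, j, k, e, k)
  "kkksskksj" → prefix "kkks" already present; 5 new (s, k, k, s, j)
Total nodes = 11 + 7 + 9 + 0 + 6 + 5 + 1 + 1 + 0 + 1 + 6 + 5 + 5 = 57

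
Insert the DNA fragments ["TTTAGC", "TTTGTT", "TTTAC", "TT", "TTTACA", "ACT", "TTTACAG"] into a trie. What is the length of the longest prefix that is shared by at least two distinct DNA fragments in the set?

The deepest shared node is where two words last agree before diverging.
"TTTACA" and "TTTACAG" agree on "TTTACA" (6 characters) before diverging; nothing deeper is shared.
Longest shared-prefix length: 6

6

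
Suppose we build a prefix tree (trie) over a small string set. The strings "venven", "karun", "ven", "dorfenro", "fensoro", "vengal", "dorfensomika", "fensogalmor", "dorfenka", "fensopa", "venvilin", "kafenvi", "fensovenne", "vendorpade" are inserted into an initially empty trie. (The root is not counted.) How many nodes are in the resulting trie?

66

Trace insertions, counting only characters that open a new branch:
  "venven" → 6 new (v, e, n, v, e, n)
  "karun" → 5 new (k, a, r, u, n)
  "ven" → prefix "ven" already present; 0 new (none)
  "dorfenro" → 8 new (d, o, r, f, e, n, r, o)
  "fensoro" → 7 new (f, e, n, s, o, r, o)
  "vengal" → prefix "ven" already present; 3 new (g, a, l)
  "dorfensomika" → prefix "dorfen" already present; 6 new (s, o, m, i, k, a)
  "fensogalmor" → prefix "fenso" already present; 6 new (g, a, l, m, o, r)
  "dorfenka" → prefix "dorfen" already present; 2 new (k, a)
  "fensopa" → prefix "fenso" already present; 2 new (p, a)
  "venvilin" → prefix "venv" already present; 4 new (i, l, i, n)
  "kafenvi" → prefix "ka" already present; 5 new (f, e, n, v, i)
  "fensovenne" → prefix "fenso" already present; 5 new (v, e, n, n, e)
  "vendorpade" → prefix "ven" already present; 7 new (d, o, r, p, a, d, e)
Total nodes = 6 + 5 + 0 + 8 + 7 + 3 + 6 + 6 + 2 + 2 + 4 + 5 + 5 + 7 = 66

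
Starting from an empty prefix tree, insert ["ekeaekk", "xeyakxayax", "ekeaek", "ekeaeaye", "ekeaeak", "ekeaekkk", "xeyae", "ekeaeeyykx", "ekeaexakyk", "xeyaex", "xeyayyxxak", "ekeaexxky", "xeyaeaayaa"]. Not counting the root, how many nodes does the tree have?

48

Count nodes per top-level branch (shared prefixes stored once):
  'e'-branch (ekeaeak, ekeaeaye, ekeaeeyykx, ekeaek, ekeaekk, ekeaekkk, ekeaexakyk, ekeaexxky): 25 nodes
  'x'-branch (xeyae, xeyaeaayaa, xeyaex, xeyakxayax, xeyayyxxak): 23 nodes
Sum: 48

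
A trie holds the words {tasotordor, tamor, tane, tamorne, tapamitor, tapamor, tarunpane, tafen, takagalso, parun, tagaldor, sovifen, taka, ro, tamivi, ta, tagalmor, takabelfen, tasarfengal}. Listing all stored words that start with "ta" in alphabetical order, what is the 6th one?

Words with prefix "ta", in lexicographic order: "ta", "tafen", "tagaldor", "tagalmor", "taka", "takabelfen", "takagalso", "tamivi", "tamor", "tamorne", "tane", "tapamitor", "tapamor", "tarunpane", "tasarfengal", "tasotordor"
Position 6: takabelfen

takabelfen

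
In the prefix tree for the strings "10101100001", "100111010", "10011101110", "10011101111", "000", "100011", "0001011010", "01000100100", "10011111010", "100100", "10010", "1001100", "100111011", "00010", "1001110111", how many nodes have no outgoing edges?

10

A leaf is a node with no children — equivalently, the end of a word that is not a proper prefix of any other stored word.
Those words: "0001011010", "01000100100", "100011", "100100", "1001100", "100111010", "10011101110", "10011101111", "10011111010", "10101100001"
Leaf count: 10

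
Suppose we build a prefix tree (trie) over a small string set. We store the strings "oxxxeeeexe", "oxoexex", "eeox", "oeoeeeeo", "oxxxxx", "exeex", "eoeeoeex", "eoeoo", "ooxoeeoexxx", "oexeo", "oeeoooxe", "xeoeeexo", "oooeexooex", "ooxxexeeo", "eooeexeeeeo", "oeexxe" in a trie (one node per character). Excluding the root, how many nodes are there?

Insert word by word; a character creates a node only if that edge doesn't already exist:
  "oxxxeeeexe" → 10 new (o, x, x, x, e, e, e, e, x, e)
  "oxoexex" → prefix "ox" already present; 5 new (o, e, x, e, x)
  "eeox" → 4 new (e, e, o, x)
  "oeoeeeeo" → prefix "o" already present; 7 new (e, o, e, e, e, e, o)
  "oxxxxx" → prefix "oxxx" already present; 2 new (x, x)
  "exeex" → prefix "e" already present; 4 new (x, e, e, x)
  "eoeeoeex" → prefix "e" already present; 7 new (o, e, e, o, e, e, x)
  "eoeoo" → prefix "eoe" already present; 2 new (o, o)
  "ooxoeeoexxx" → prefix "o" already present; 10 new (o, x, o, e, e, o, e, x, x, x)
  "oexeo" → prefix "oe" already present; 3 new (x, e, o)
  "oeeoooxe" → prefix "oe" already present; 6 new (e, o, o, o, x, e)
  "xeoeeexo" → 8 new (x, e, o, e, e, e, x, o)
  "oooeexooex" → prefix "oo" already present; 8 new (o, e, e, x, o, o, e, x)
  "ooxxexeeo" → prefix "oox" already present; 6 new (x, e, x, e, e, o)
  "eooeexeeeeo" → prefix "eo" already present; 9 new (o, e, e, x, e, e, e, e, o)
  "oeexxe" → prefix "oee" already present; 3 new (x, x, e)
Total nodes = 10 + 5 + 4 + 7 + 2 + 4 + 7 + 2 + 10 + 3 + 6 + 8 + 8 + 6 + 9 + 3 = 94

94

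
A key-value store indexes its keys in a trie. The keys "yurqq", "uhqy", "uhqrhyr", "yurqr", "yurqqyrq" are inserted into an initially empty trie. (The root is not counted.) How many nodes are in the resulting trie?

17

Count nodes per top-level branch (shared prefixes stored once):
  'u'-branch (uhqrhyr, uhqy): 8 nodes
  'y'-branch (yurqq, yurqqyrq, yurqr): 9 nodes
Sum: 17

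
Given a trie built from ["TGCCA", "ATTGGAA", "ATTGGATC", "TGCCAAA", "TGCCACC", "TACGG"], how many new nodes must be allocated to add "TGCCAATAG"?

3

The longest prefix of "TGCCAATAG" already in the trie is "TGCCAA" (length 6).
New nodes needed: |"TGCCAATAG"| − 6 = 9 − 6 = 3.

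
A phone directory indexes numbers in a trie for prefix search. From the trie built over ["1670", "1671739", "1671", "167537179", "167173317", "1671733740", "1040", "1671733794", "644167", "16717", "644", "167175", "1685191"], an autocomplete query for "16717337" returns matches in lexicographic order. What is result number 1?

1671733740

Words with prefix "16717337", in lexicographic order: "1671733740", "1671733794"
Position 1: 1671733740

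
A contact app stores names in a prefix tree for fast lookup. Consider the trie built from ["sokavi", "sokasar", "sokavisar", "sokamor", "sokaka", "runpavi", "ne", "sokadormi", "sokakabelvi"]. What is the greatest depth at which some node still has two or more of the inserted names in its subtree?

6

Look for the deepest trie node that still has at least two words in its subtree.
e.g. "sokaka" and "sokakabelvi" share the prefix "sokaka" of length 6; no pair shares a longer one.
Longest shared-prefix length: 6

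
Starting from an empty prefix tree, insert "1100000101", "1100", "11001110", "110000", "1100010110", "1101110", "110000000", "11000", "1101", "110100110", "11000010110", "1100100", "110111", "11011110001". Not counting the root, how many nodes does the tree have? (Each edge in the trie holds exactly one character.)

42

Count nodes per top-level branch (shared prefixes stored once):
  '1'-branch (1100, 11000, 110000, 110000000, 1100000101, 11000010110, 1100010110, 1100100, 11001110, 1101, 110100110, 110111, 1101110, 11011110001): 42 nodes
Sum: 42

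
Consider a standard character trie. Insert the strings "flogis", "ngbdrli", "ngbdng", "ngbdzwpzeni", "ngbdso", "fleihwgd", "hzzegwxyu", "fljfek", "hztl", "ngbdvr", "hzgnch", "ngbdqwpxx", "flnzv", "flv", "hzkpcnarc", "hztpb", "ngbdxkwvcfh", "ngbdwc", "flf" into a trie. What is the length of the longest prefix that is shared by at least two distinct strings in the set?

Equivalently: take the maximum, over all pairs, of their longest common prefix length.
"ngbdng" and "ngbdqwpxx" agree on "ngbd" (4 characters) before diverging; nothing deeper is shared.
Longest shared-prefix length: 4

4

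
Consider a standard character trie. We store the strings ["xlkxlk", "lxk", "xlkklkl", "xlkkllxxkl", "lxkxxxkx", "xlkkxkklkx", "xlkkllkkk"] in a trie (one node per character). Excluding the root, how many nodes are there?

32

Count nodes per top-level branch (shared prefixes stored once):
  'l'-branch (lxk, lxkxxxkx): 8 nodes
  'x'-branch (xlkklkl, xlkkllkkk, xlkkllxxkl, xlkkxkklkx, xlkxlk): 24 nodes
Sum: 32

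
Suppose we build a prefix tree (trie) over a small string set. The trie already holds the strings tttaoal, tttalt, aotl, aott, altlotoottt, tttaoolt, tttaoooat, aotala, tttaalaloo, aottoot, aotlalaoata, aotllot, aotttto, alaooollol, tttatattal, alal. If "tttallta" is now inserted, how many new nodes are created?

Walking "tttallta" from the root, the first 5 characters ("tttal") follow existing edges; "l" is the first miss.
Each of the 3 remaining characters creates one node.

3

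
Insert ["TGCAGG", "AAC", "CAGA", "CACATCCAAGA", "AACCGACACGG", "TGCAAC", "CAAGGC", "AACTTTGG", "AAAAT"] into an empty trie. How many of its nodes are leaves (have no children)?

Leaves are exactly the stored words that no other stored word extends.
Those words: "AAAAT", "AACCGACACGG", "AACTTTGG", "CAAGGC", "CACATCCAAGA", "CAGA", "TGCAAC", "TGCAGG"
Leaf count: 8

8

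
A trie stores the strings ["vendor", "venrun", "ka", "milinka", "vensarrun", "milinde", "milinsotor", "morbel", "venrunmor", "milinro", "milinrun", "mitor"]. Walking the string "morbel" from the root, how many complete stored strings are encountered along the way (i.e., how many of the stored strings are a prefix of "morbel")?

1

Check each prefix of "morbel" against the stored set — each match is an end-marker on the path.
Prefixes of the query that are stored words: "morbel"
Count: 1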